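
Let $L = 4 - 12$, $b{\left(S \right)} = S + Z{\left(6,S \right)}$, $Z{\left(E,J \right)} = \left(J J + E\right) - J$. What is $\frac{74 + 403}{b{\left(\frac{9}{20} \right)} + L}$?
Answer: $- \frac{190800}{719} \approx -265.37$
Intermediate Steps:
$Z{\left(E,J \right)} = E + J^{2} - J$ ($Z{\left(E,J \right)} = \left(J^{2} + E\right) - J = \left(E + J^{2}\right) - J = E + J^{2} - J$)
$b{\left(S \right)} = 6 + S^{2}$ ($b{\left(S \right)} = S + \left(6 + S^{2} - S\right) = 6 + S^{2}$)
$L = -8$ ($L = 4 - 12 = -8$)
$\frac{74 + 403}{b{\left(\frac{9}{20} \right)} + L} = \frac{74 + 403}{\left(6 + \left(\frac{9}{20}\right)^{2}\right) - 8} = \frac{477}{\left(6 + \left(9 \cdot \frac{1}{20}\right)^{2}\right) - 8} = \frac{477}{\left(6 + \left(\frac{9}{20}\right)^{2}\right) - 8} = \frac{477}{\left(6 + \frac{81}{400}\right) - 8} = \frac{477}{\frac{2481}{400} - 8} = \frac{477}{- \frac{719}{400}} = 477 \left(- \frac{400}{719}\right) = - \frac{190800}{719}$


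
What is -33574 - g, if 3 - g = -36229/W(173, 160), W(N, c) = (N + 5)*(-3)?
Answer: -17893889/534 ≈ -33509.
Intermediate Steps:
W(N, c) = -15 - 3*N (W(N, c) = (5 + N)*(-3) = -15 - 3*N)
g = -34627/534 (g = 3 - (-36229)/(-15 - 3*173) = 3 - (-36229)/(-15 - 519) = 3 - (-36229)/(-534) = 3 - (-36229)*(-1)/534 = 3 - 1*36229/534 = 3 - 36229/534 = -34627/534 ≈ -64.845)
-33574 - g = -33574 - 1*(-34627/534) = -33574 + 34627/534 = -17893889/534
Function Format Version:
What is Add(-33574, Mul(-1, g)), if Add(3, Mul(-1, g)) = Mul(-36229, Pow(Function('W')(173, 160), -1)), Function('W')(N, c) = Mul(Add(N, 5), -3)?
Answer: Rational(-17893889, 534) ≈ -33509.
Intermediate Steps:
Function('W')(N, c) = Add(-15, Mul(-3, N)) (Function('W')(N, c) = Mul(Add(5, N), -3) = Add(-15, Mul(-3, N)))
g = Rational(-34627, 534) (g = Add(3, Mul(-1, Mul(-36229, Pow(Add(-15, Mul(-3, 173)), -1)))) = Add(3, Mul(-1, Mul(-36229, Pow(Add(-15, -519), -1)))) = Add(3, Mul(-1, Mul(-36229, Pow(-534, -1)))) = Add(3, Mul(-1, Mul(-36229, Rational(-1, 534)))) = Add(3, Mul(-1, Rational(36229, 534))) = Add(3, Rational(-36229, 534)) = Rational(-34627, 534) ≈ -64.845)
Add(-33574, Mul(-1, g)) = Add(-33574, Mul(-1, Rational(-34627, 534))) = Add(-33574, Rational(34627, 534)) = Rational(-17893889, 534)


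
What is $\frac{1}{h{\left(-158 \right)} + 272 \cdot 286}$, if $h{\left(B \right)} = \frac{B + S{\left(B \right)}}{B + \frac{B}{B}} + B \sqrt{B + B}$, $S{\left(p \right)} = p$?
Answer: $\frac{479386155}{37341984322144} + \frac{1947271 i \sqrt{79}}{37341984322144} \approx 1.2838 \cdot 10^{-5} + 4.6349 \cdot 10^{-7} i$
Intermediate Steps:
$h{\left(B \right)} = \sqrt{2} B^{\frac{3}{2}} + \frac{2 B}{1 + B}$ ($h{\left(B \right)} = \frac{B + B}{B + \frac{B}{B}} + B \sqrt{B + B} = \frac{2 B}{B + 1} + B \sqrt{2 B} = \frac{2 B}{1 + B} + B \sqrt{2} \sqrt{B} = \frac{2 B}{1 + B} + \sqrt{2} B^{\frac{3}{2}} = \sqrt{2} B^{\frac{3}{2}} + \frac{2 B}{1 + B}$)
$\frac{1}{h{\left(-158 \right)} + 272 \cdot 286} = \frac{1}{\frac{2 \left(-158\right) + \sqrt{2} \left(-158\right)^{\frac{3}{2}} + \sqrt{2} \left(-158\right)^{\frac{5}{2}}}{1 - 158} + 272 \cdot 286} = \frac{1}{\frac{-316 + \sqrt{2} \left(- 158 i \sqrt{158}\right) + \sqrt{2} \cdot 24964 i \sqrt{158}}{-157} + 77792} = \frac{1}{- \frac{-316 - 316 i \sqrt{79} + 49928 i \sqrt{79}}{157} + 77792} = \frac{1}{- \frac{-316 + 49612 i \sqrt{79}}{157} + 77792} = \frac{1}{\left(\frac{316}{157} - 316 i \sqrt{79}\right) + 77792} = \frac{1}{\frac{12213660}{157} - 316 i \sqrt{79}}$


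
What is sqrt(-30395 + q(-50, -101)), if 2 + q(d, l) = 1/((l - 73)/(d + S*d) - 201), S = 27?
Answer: I*sqrt(601010061759393)/140613 ≈ 174.35*I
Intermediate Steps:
q(d, l) = -2 + 1/(-201 + (-73 + l)/(28*d)) (q(d, l) = -2 + 1/((l - 73)/(d + 27*d) - 201) = -2 + 1/((-73 + l)/((28*d)) - 201) = -2 + 1/((-73 + l)*(1/(28*d)) - 201) = -2 + 1/((-73 + l)/(28*d) - 201) = -2 + 1/(-201 + (-73 + l)/(28*d)))
sqrt(-30395 + q(-50, -101)) = sqrt(-30395 + 2*(-73 - 101 - 5642*(-50))/(73 - 1*(-101) + 5628*(-50))) = sqrt(-30395 + 2*(-73 - 101 + 282100)/(73 + 101 - 281400)) = sqrt(-30395 + 2*281926/(-281226)) = sqrt(-30395 + 2*(-1/281226)*281926) = sqrt(-30395 - 281926/140613) = sqrt(-4274214061/140613) = I*sqrt(601010061759393)/140613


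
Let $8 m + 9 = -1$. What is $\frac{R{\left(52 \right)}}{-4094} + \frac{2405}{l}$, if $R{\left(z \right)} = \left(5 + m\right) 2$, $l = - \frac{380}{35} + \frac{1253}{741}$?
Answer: $- \frac{552128883}{2104316} \approx -262.38$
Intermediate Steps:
$m = - \frac{5}{4}$ ($m = - \frac{9}{8} + \frac{1}{8} \left(-1\right) = - \frac{9}{8} - \frac{1}{8} = - \frac{5}{4} \approx -1.25$)
$l = - \frac{47545}{5187}$ ($l = \left(-380\right) \frac{1}{35} + 1253 \cdot \frac{1}{741} = - \frac{76}{7} + \frac{1253}{741} = - \frac{47545}{5187} \approx -9.1662$)
$R{\left(z \right)} = \frac{15}{2}$ ($R{\left(z \right)} = \left(5 - \frac{5}{4}\right) 2 = \frac{15}{4} \cdot 2 = \frac{15}{2}$)
$\frac{R{\left(52 \right)}}{-4094} + \frac{2405}{l} = \frac{15}{2 \left(-4094\right)} + \frac{2405}{- \frac{47545}{5187}} = \frac{15}{2} \left(- \frac{1}{4094}\right) + 2405 \left(- \frac{5187}{47545}\right) = - \frac{15}{8188} - \frac{67431}{257} = - \frac{552128883}{2104316}$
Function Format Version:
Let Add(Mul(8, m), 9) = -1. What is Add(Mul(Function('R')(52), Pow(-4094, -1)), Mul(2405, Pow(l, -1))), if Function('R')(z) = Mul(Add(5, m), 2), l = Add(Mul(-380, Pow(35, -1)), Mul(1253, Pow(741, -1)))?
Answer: Rational(-552128883, 2104316) ≈ -262.38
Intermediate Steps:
m = Rational(-5, 4) (m = Add(Rational(-9, 8), Mul(Rational(1, 8), -1)) = Add(Rational(-9, 8), Rational(-1, 8)) = Rational(-5, 4) ≈ -1.2500)
l = Rational(-47545, 5187) (l = Add(Mul(-380, Rational(1, 35)), Mul(1253, Rational(1, 741))) = Add(Rational(-76, 7), Rational(1253, 741)) = Rational(-47545, 5187) ≈ -9.1662)
Function('R')(z) = Rational(15, 2) (Function('R')(z) = Mul(Add(5, Rational(-5, 4)), 2) = Mul(Rational(15, 4), 2) = Rational(15, 2))
Add(Mul(Function('R')(52), Pow(-4094, -1)), Mul(2405, Pow(l, -1))) = Add(Mul(Rational(15, 2), Pow(-4094, -1)), Mul(2405, Pow(Rational(-47545, 5187), -1))) = Add(Mul(Rational(15, 2), Rational(-1, 4094)), Mul(2405, Rational(-5187, 47545))) = Add(Rational(-15, 8188), Rational(-67431, 257)) = Rational(-552128883, 2104316)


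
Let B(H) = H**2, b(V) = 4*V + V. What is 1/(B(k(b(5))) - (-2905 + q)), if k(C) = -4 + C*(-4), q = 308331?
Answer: -1/294610 ≈ -3.3943e-6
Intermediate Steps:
b(V) = 5*V
k(C) = -4 - 4*C
1/(B(k(b(5))) - (-2905 + q)) = 1/((-4 - 20*5)**2 - (-2905 + 308331)) = 1/((-4 - 4*25)**2 - 1*305426) = 1/((-4 - 100)**2 - 305426) = 1/((-104)**2 - 305426) = 1/(10816 - 305426) = 1/(-294610) = -1/294610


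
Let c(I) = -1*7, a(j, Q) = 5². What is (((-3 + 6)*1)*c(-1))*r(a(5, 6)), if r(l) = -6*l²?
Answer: 78750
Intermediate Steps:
a(j, Q) = 25
c(I) = -7
(((-3 + 6)*1)*c(-1))*r(a(5, 6)) = (((-3 + 6)*1)*(-7))*(-6*25²) = ((3*1)*(-7))*(-6*625) = (3*(-7))*(-3750) = -21*(-3750) = 78750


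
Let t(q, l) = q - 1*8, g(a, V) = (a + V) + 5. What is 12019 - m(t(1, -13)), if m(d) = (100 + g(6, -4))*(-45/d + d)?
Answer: 84561/7 ≈ 12080.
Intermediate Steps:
g(a, V) = 5 + V + a (g(a, V) = (V + a) + 5 = 5 + V + a)
t(q, l) = -8 + q (t(q, l) = q - 8 = -8 + q)
m(d) = -4815/d + 107*d (m(d) = (100 + (5 - 4 + 6))*(-45/d + d) = (100 + 7)*(d - 45/d) = 107*(d - 45/d) = -4815/d + 107*d)
12019 - m(t(1, -13)) = 12019 - (-4815/(-8 + 1) + 107*(-8 + 1)) = 12019 - (-4815/(-7) + 107*(-7)) = 12019 - (-4815*(-⅐) - 749) = 12019 - (4815/7 - 749) = 12019 - 1*(-428/7) = 12019 + 428/7 = 84561/7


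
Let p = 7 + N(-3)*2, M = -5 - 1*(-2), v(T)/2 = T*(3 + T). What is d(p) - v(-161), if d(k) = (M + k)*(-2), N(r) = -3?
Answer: -50872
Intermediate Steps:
v(T) = 2*T*(3 + T) (v(T) = 2*(T*(3 + T)) = 2*T*(3 + T))
M = -3 (M = -5 + 2 = -3)
p = 1 (p = 7 - 3*2 = 7 - 6 = 1)
d(k) = 6 - 2*k (d(k) = (-3 + k)*(-2) = 6 - 2*k)
d(p) - v(-161) = (6 - 2*1) - 2*(-161)*(3 - 161) = (6 - 2) - 2*(-161)*(-158) = 4 - 1*50876 = 4 - 50876 = -50872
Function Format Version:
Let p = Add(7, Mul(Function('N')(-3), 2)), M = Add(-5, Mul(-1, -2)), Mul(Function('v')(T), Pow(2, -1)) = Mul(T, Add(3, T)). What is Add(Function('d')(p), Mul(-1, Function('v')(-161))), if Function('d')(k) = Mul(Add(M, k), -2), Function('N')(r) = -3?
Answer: -50872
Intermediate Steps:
Function('v')(T) = Mul(2, T, Add(3, T)) (Function('v')(T) = Mul(2, Mul(T, Add(3, T))) = Mul(2, T, Add(3, T)))
M = -3 (M = Add(-5, 2) = -3)
p = 1 (p = Add(7, Mul(-3, 2)) = Add(7, -6) = 1)
Function('d')(k) = Add(6, Mul(-2, k)) (Function('d')(k) = Mul(Add(-3, k), -2) = Add(6, Mul(-2, k)))
Add(Function('d')(p), Mul(-1, Function('v')(-161))) = Add(Add(6, Mul(-2, 1)), Mul(-1, Mul(2, -161, Add(3, -161)))) = Add(Add(6, -2), Mul(-1, Mul(2, -161, -158))) = Add(4, Mul(-1, 50876)) = Add(4, -50876) = -50872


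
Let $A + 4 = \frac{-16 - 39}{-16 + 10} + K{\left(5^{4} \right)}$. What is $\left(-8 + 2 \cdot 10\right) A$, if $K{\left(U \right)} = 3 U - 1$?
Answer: $22550$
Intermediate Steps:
$K{\left(U \right)} = -1 + 3 U$
$A = \frac{11275}{6}$ ($A = -4 - \left(1 - 1875 - \frac{-16 - 39}{-16 + 10}\right) = -4 + \left(- \frac{55}{-6} + \left(-1 + 3 \cdot 625\right)\right) = -4 + \left(\left(-55\right) \left(- \frac{1}{6}\right) + \left(-1 + 1875\right)\right) = -4 + \left(\frac{55}{6} + 1874\right) = -4 + \frac{11299}{6} = \frac{11275}{6} \approx 1879.2$)
$\left(-8 + 2 \cdot 10\right) A = \left(-8 + 2 \cdot 10\right) \frac{11275}{6} = \left(-8 + 20\right) \frac{11275}{6} = 12 \cdot \frac{11275}{6} = 22550$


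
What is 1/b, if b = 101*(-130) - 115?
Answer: -1/13245 ≈ -7.5500e-5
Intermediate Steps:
b = -13245 (b = -13130 - 115 = -13245)
1/b = 1/(-13245) = -1/13245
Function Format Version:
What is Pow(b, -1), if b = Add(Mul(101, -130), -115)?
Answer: Rational(-1, 13245) ≈ -7.5500e-5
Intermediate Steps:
b = -13245 (b = Add(-13130, -115) = -13245)
Pow(b, -1) = Pow(-13245, -1) = Rational(-1, 13245)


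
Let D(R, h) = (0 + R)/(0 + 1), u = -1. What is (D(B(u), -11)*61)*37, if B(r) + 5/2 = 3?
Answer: 2257/2 ≈ 1128.5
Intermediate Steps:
B(r) = ½ (B(r) = -5/2 + 3 = ½)
D(R, h) = R (D(R, h) = R/1 = R*1 = R)
(D(B(u), -11)*61)*37 = ((½)*61)*37 = (61/2)*37 = 2257/2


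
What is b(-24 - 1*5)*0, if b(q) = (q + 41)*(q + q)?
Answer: 0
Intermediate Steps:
b(q) = 2*q*(41 + q) (b(q) = (41 + q)*(2*q) = 2*q*(41 + q))
b(-24 - 1*5)*0 = (2*(-24 - 1*5)*(41 + (-24 - 1*5)))*0 = (2*(-24 - 5)*(41 + (-24 - 5)))*0 = (2*(-29)*(41 - 29))*0 = (2*(-29)*12)*0 = -696*0 = 0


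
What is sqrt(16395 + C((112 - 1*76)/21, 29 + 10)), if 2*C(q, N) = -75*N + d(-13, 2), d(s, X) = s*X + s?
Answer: 3*sqrt(1657) ≈ 122.12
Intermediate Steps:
d(s, X) = s + X*s (d(s, X) = X*s + s = s + X*s)
C(q, N) = -39/2 - 75*N/2 (C(q, N) = (-75*N - 13*(1 + 2))/2 = (-75*N - 13*3)/2 = (-75*N - 39)/2 = (-39 - 75*N)/2 = -39/2 - 75*N/2)
sqrt(16395 + C((112 - 1*76)/21, 29 + 10)) = sqrt(16395 + (-39/2 - 75*(29 + 10)/2)) = sqrt(16395 + (-39/2 - 75/2*39)) = sqrt(16395 + (-39/2 - 2925/2)) = sqrt(16395 - 1482) = sqrt(14913) = 3*sqrt(1657)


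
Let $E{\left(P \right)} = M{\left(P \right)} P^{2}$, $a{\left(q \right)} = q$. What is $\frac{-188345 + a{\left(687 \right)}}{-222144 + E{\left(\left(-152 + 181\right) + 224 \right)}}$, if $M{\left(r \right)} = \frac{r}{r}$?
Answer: $\frac{187658}{158135} \approx 1.1867$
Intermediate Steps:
$M{\left(r \right)} = 1$
$E{\left(P \right)} = P^{2}$ ($E{\left(P \right)} = 1 P^{2} = P^{2}$)
$\frac{-188345 + a{\left(687 \right)}}{-222144 + E{\left(\left(-152 + 181\right) + 224 \right)}} = \frac{-188345 + 687}{-222144 + \left(\left(-152 + 181\right) + 224\right)^{2}} = - \frac{187658}{-222144 + \left(29 + 224\right)^{2}} = - \frac{187658}{-222144 + 253^{2}} = - \frac{187658}{-222144 + 64009} = - \frac{187658}{-158135} = \left(-187658\right) \left(- \frac{1}{158135}\right) = \frac{187658}{158135}$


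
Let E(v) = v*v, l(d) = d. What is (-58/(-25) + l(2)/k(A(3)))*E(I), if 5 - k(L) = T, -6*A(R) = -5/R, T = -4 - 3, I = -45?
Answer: 10071/2 ≈ 5035.5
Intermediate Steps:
T = -7
A(R) = 5/(6*R) (A(R) = -(-5)/(6*R) = 5/(6*R))
k(L) = 12 (k(L) = 5 - 1*(-7) = 5 + 7 = 12)
E(v) = v**2
(-58/(-25) + l(2)/k(A(3)))*E(I) = (-58/(-25) + 2/12)*(-45)**2 = (-58*(-1/25) + 2*(1/12))*2025 = (58/25 + 1/6)*2025 = (373/150)*2025 = 10071/2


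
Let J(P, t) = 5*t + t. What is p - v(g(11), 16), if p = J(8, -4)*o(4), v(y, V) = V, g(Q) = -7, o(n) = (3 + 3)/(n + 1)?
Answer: -224/5 ≈ -44.800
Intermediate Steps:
o(n) = 6/(1 + n)
J(P, t) = 6*t
p = -144/5 (p = (6*(-4))*(6/(1 + 4)) = -144/5 ≈ -28.800)
p - v(g(11), 16) = -144/5 - 1*16 = -144/5 - 16 = -224/5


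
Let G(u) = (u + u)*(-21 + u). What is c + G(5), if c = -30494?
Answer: -30654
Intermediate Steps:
G(u) = 2*u*(-21 + u) (G(u) = (2*u)*(-21 + u) = 2*u*(-21 + u))
c + G(5) = -30494 + 2*5*(-21 + 5) = -30494 + 2*5*(-16) = -30494 - 160 = -30654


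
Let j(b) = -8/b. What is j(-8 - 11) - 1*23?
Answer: -429/19 ≈ -22.579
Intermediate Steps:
j(-8 - 11) - 1*23 = -8/(-8 - 11) - 1*23 = -8/(-19) - 23 = -8*(-1/19) - 23 = 8/19 - 23 = -429/19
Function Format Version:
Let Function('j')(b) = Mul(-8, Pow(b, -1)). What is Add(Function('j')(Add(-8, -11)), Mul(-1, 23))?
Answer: Rational(-429, 19) ≈ -22.579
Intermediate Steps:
Add(Function('j')(Add(-8, -11)), Mul(-1, 23)) = Add(Mul(-8, Pow(Add(-8, -11), -1)), Mul(-1, 23)) = Add(Mul(-8, Pow(-19, -1)), -23) = Add(Mul(-8, Rational(-1, 19)), -23) = Add(Rational(8, 19), -23) = Rational(-429, 19)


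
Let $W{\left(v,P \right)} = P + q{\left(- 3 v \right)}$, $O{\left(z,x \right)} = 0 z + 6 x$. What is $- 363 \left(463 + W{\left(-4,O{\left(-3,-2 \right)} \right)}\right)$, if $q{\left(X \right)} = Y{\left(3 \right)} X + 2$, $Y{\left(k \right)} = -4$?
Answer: $-147015$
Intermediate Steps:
$O{\left(z,x \right)} = 6 x$ ($O{\left(z,x \right)} = 0 + 6 x = 6 x$)
$q{\left(X \right)} = 2 - 4 X$ ($q{\left(X \right)} = - 4 X + 2 = 2 - 4 X$)
$W{\left(v,P \right)} = 2 + P + 12 v$ ($W{\left(v,P \right)} = P - \left(-2 + 4 \left(- 3 v\right)\right) = P + \left(2 + 12 v\right) = 2 + P + 12 v$)
$- 363 \left(463 + W{\left(-4,O{\left(-3,-2 \right)} \right)}\right) = - 363 \left(463 + \left(2 + 6 \left(-2\right) + 12 \left(-4\right)\right)\right) = - 363 \left(463 - 58\right) = \left(-363\right) 405 = -147015$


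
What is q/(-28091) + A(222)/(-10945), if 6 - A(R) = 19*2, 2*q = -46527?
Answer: 511035839/614911990 ≈ 0.83107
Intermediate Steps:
q = -46527/2 (q = (1/2)*(-46527) = -46527/2 ≈ -23264.)
A(R) = -32 (A(R) = 6 - 19*2 = 6 - 1*38 = 6 - 38 = -32)
q/(-28091) + A(222)/(-10945) = -46527/2/(-28091) - 32/(-10945) = -46527/2*(-1/28091) - 32*(-1/10945) = 46527/56182 + 32/10945 = 511035839/614911990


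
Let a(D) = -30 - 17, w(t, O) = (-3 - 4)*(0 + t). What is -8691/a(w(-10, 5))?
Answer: 8691/47 ≈ 184.91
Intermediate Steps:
w(t, O) = -7*t
a(D) = -47
-8691/a(w(-10, 5)) = -8691/(-47) = -8691*(-1/47) = 8691/47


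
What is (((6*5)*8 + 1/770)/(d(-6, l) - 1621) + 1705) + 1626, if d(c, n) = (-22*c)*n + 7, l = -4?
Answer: 5493766739/1649340 ≈ 3330.9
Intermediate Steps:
d(c, n) = 7 - 22*c*n (d(c, n) = -22*c*n + 7 = 7 - 22*c*n)
(((6*5)*8 + 1/770)/(d(-6, l) - 1621) + 1705) + 1626 = (((6*5)*8 + 1/770)/((7 - 22*(-6)*(-4)) - 1621) + 1705) + 1626 = ((30*8 + 1/770)/((7 - 528) - 1621) + 1705) + 1626 = ((240 + 1/770)/(-521 - 1621) + 1705) + 1626 = ((184801/770)/(-2142) + 1705) + 1626 = ((184801/770)*(-1/2142) + 1705) + 1626 = (-184801/1649340 + 1705) + 1626 = 2811939899/1649340 + 1626 = 5493766739/1649340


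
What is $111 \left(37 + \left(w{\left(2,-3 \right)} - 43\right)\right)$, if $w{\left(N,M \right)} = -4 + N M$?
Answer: $-1776$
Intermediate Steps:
$w{\left(N,M \right)} = -4 + M N$
$111 \left(37 + \left(w{\left(2,-3 \right)} - 43\right)\right) = 111 \left(37 - 53\right) = 111 \left(-16\right) = -1776$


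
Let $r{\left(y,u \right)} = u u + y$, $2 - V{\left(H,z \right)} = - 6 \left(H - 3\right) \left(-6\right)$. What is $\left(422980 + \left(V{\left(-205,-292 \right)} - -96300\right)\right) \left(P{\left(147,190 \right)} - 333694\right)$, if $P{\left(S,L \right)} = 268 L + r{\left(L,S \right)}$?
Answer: $-137473800750$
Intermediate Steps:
$V{\left(H,z \right)} = 110 - 36 H$ ($V{\left(H,z \right)} = 2 - - 6 \left(H - 3\right) \left(-6\right) = 2 - - 6 \left(-3 + H\right) \left(-6\right) = 2 - \left(18 - 6 H\right) \left(-6\right) = 2 - \left(-108 + 36 H\right) = 110 - 36 H$)
$r{\left(y,u \right)} = y + u^{2}$ ($r{\left(y,u \right)} = u^{2} + y = y + u^{2}$)
$P{\left(S,L \right)} = S^{2} + 269 L$ ($P{\left(S,L \right)} = 268 L + \left(L + S^{2}\right) = S^{2} + 269 L$)
$\left(422980 + \left(V{\left(-205,-292 \right)} - -96300\right)\right) \left(P{\left(147,190 \right)} - 333694\right) = \left(422980 + \left(\left(110 - -7380\right) - -96300\right)\right) \left(\left(147^{2} + 269 \cdot 190\right) - 333694\right) = \left(422980 + \left(\left(110 + 7380\right) + 96300\right)\right) \left(\left(21609 + 51110\right) - 333694\right) = \left(422980 + \left(7490 + 96300\right)\right) \left(72719 - 333694\right) = \left(422980 + 103790\right) \left(-260975\right) = 526770 \left(-260975\right) = -137473800750$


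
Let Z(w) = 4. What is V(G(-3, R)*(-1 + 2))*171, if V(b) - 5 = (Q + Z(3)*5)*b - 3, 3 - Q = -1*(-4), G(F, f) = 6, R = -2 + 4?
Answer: 19836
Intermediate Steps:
R = 2
Q = -1 (Q = 3 - (-1)*(-4) = 3 - 1*4 = 3 - 4 = -1)
V(b) = 2 + 19*b (V(b) = 5 + ((-1 + 4*5)*b - 3) = 5 + ((-1 + 20)*b - 3) = 5 + (19*b - 3) = 5 + (-3 + 19*b) = 2 + 19*b)
V(G(-3, R)*(-1 + 2))*171 = (2 + 19*(6*(-1 + 2)))*171 = (2 + 19*(6*1))*171 = (2 + 19*6)*171 = (2 + 114)*171 = 116*171 = 19836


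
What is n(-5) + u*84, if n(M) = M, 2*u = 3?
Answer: 121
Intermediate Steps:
u = 3/2 (u = (½)*3 = 3/2 ≈ 1.5000)
n(-5) + u*84 = -5 + (3/2)*84 = -5 + 126 = 121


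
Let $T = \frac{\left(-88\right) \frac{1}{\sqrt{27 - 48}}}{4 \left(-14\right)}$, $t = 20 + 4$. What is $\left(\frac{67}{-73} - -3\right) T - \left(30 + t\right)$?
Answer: $-54 - \frac{1672 i \sqrt{21}}{10731} \approx -54.0 - 0.71401 i$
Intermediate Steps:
$t = 24$
$T = - \frac{11 i \sqrt{21}}{147}$ ($T = \frac{\left(-88\right) \frac{1}{\sqrt{-21}}}{-56} = - \frac{88}{i \sqrt{21}} \left(- \frac{1}{56}\right) = - 88 \left(- \frac{i \sqrt{21}}{21}\right) \left(- \frac{1}{56}\right) = \frac{88 i \sqrt{21}}{21} \left(- \frac{1}{56}\right) = - \frac{11 i \sqrt{21}}{147} \approx - 0.34291 i$)
$\left(\frac{67}{-73} - -3\right) T - \left(30 + t\right) = \left(\frac{67}{-73} - -3\right) \left(- \frac{11 i \sqrt{21}}{147}\right) - 54 = \left(67 \left(- \frac{1}{73}\right) + 3\right) \left(- \frac{11 i \sqrt{21}}{147}\right) - 54 = \left(- \frac{67}{73} + 3\right) \left(- \frac{11 i \sqrt{21}}{147}\right) - 54 = \frac{152 \left(- \frac{11 i \sqrt{21}}{147}\right)}{73} - 54 = - \frac{1672 i \sqrt{21}}{10731} - 54 = -54 - \frac{1672 i \sqrt{21}}{10731}$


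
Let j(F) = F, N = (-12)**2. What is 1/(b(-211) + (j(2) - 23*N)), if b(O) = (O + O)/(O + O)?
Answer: -1/3309 ≈ -0.00030221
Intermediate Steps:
N = 144
b(O) = 1 (b(O) = (2*O)/((2*O)) = (2*O)*(1/(2*O)) = 1)
1/(b(-211) + (j(2) - 23*N)) = 1/(1 + (2 - 23*144)) = 1/(1 + (2 - 3312)) = 1/(1 - 3310) = 1/(-3309) = -1/3309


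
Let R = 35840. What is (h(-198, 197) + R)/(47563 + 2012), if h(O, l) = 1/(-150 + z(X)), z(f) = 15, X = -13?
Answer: 4838399/6692625 ≈ 0.72295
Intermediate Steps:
h(O, l) = -1/135 (h(O, l) = 1/(-150 + 15) = 1/(-135) = -1/135)
(h(-198, 197) + R)/(47563 + 2012) = (-1/135 + 35840)/(47563 + 2012) = (4838399/135)/49575 = (4838399/135)*(1/49575) = 4838399/6692625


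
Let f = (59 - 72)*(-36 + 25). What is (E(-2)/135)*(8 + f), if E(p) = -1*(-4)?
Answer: 604/135 ≈ 4.4741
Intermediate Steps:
E(p) = 4
f = 143 (f = -13*(-11) = 143)
(E(-2)/135)*(8 + f) = (4/135)*(8 + 143) = (4*(1/135))*151 = (4/135)*151 = 604/135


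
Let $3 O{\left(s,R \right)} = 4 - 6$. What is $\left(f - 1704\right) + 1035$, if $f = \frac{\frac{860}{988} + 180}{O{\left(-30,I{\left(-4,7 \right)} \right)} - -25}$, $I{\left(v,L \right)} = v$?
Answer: $- \frac{11928714}{18031} \approx -661.57$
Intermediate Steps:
$O{\left(s,R \right)} = - \frac{2}{3}$ ($O{\left(s,R \right)} = \frac{4 - 6}{3} = \frac{1}{3} \left(-2\right) = - \frac{2}{3}$)
$f = \frac{134025}{18031}$ ($f = \frac{\frac{860}{988} + 180}{- \frac{2}{3} - -25} = \frac{860 \cdot \frac{1}{988} + 180}{- \frac{2}{3} + \left(-588 + 613\right)} = \frac{\frac{215}{247} + 180}{- \frac{2}{3} + 25} = \frac{44675}{247 \cdot \frac{73}{3}} = \frac{44675}{247} \cdot \frac{3}{73} = \frac{134025}{18031} \approx 7.433$)
$\left(f - 1704\right) + 1035 = \left(\frac{134025}{18031} - 1704\right) + 1035 = - \frac{30590799}{18031} + 1035 = - \frac{11928714}{18031}$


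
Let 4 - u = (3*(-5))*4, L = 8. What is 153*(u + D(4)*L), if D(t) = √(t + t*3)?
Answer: 14688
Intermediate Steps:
u = 64 (u = 4 - 3*(-5)*4 = 4 - (-15)*4 = 4 - 1*(-60) = 4 + 60 = 64)
D(t) = 2*√t (D(t) = √(t + 3*t) = √(4*t) = 2*√t)
153*(u + D(4)*L) = 153*(64 + (2*√4)*8) = 153*(64 + (2*2)*8) = 153*(64 + 4*8) = 153*(64 + 32) = 153*96 = 14688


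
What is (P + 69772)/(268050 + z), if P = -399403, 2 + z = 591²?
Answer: -17349/32491 ≈ -0.53396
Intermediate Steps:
z = 349279 (z = -2 + 591² = -2 + 349281 = 349279)
(P + 69772)/(268050 + z) = (-399403 + 69772)/(268050 + 349279) = -329631/617329 = -329631*1/617329 = -17349/32491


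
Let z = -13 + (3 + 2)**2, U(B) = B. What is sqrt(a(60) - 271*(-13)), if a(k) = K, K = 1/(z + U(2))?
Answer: sqrt(690522)/14 ≈ 59.355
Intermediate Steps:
z = 12 (z = -13 + 5**2 = -13 + 25 = 12)
K = 1/14 (K = 1/(12 + 2) = 1/14 ≈ 0.071429)
a(k) = 1/14
sqrt(a(60) - 271*(-13)) = sqrt(1/14 - 271*(-13)) = sqrt(1/14 + 3523) = sqrt(49323/14) = sqrt(690522)/14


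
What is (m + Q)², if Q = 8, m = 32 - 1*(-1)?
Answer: 1681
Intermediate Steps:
m = 33 (m = 32 + 1 = 33)
(m + Q)² = (33 + 8)² = 41² = 1681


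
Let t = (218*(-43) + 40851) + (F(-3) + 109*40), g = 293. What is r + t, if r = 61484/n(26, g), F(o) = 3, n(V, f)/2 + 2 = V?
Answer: 445451/12 ≈ 37121.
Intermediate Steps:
n(V, f) = -4 + 2*V
r = 15371/12 (r = 61484/(-4 + 2*26) = 61484/(-4 + 52) = 61484/48 = 61484*(1/48) = 15371/12 ≈ 1280.9)
t = 35840 (t = (218*(-43) + 40851) + (3 + 109*40) = (-9374 + 40851) + (3 + 4360) = 31477 + 4363 = 35840)
r + t = 15371/12 + 35840 = 445451/12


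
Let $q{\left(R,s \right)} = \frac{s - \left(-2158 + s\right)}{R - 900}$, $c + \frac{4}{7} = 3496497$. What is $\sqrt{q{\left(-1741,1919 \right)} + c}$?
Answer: $\frac{\sqrt{1194994399539703}}{18487} \approx 1869.9$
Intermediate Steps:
$c = \frac{24475475}{7}$ ($c = - \frac{4}{7} + 3496497 = \frac{24475475}{7} \approx 3.4965 \cdot 10^{6}$)
$q{\left(R,s \right)} = \frac{2158}{-900 + R}$
$\sqrt{q{\left(-1741,1919 \right)} + c} = \sqrt{\frac{2158}{-900 - 1741} + \frac{24475475}{7}} = \sqrt{\frac{2158}{-2641} + \frac{24475475}{7}} = \sqrt{2158 \left(- \frac{1}{2641}\right) + \frac{24475475}{7}} = \sqrt{- \frac{2158}{2641} + \frac{24475475}{7}} = \sqrt{\frac{64639714369}{18487}} = \frac{\sqrt{1194994399539703}}{18487}$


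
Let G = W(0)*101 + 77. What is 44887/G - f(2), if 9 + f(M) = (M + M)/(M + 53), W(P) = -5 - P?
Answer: -2258637/23540 ≈ -95.949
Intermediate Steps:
G = -428 (G = (-5 - 1*0)*101 + 77 = (-5 + 0)*101 + 77 = -5*101 + 77 = -505 + 77 = -428)
f(M) = -9 + 2*M/(53 + M) (f(M) = -9 + (M + M)/(M + 53) = -9 + (2*M)/(53 + M) = -9 + 2*M/(53 + M))
44887/G - f(2) = 44887/(-428) - (-477 - 7*2)/(53 + 2) = 44887*(-1/428) - (-477 - 14)/55 = -44887/428 - (-491)/55 = -44887/428 - 1*(-491/55) = -44887/428 + 491/55 = -2258637/23540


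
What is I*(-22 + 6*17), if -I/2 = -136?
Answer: 21760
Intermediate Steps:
I = 272 (I = -2*(-136) = 272)
I*(-22 + 6*17) = 272*(-22 + 6*17) = 272*(-22 + 102) = 272*80 = 21760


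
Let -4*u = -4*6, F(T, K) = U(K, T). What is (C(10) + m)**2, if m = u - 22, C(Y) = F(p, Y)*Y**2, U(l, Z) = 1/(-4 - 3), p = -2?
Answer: 44944/49 ≈ 917.22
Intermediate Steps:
U(l, Z) = -1/7 (U(l, Z) = 1/(-7) = -1/7)
F(T, K) = -1/7
u = 6 (u = -(-1)*6 = -1/4*(-24) = 6)
C(Y) = -Y**2/7
m = -16 (m = 6 - 22 = -16)
(C(10) + m)**2 = (-1/7*10**2 - 16)**2 = (-1/7*100 - 16)**2 = (-100/7 - 16)**2 = (-212/7)**2 = 44944/49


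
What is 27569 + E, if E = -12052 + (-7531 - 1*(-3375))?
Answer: 11361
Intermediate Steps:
E = -16208 (E = -12052 + (-7531 + 3375) = -12052 - 4156 = -16208)
27569 + E = 27569 - 16208 = 11361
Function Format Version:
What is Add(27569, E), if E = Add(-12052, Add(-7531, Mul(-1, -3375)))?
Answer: 11361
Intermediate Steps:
E = -16208 (E = Add(-12052, Add(-7531, 3375)) = Add(-12052, -4156) = -16208)
Add(27569, E) = Add(27569, -16208) = 11361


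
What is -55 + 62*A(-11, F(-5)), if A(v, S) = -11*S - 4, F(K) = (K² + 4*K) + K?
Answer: -303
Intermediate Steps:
F(K) = K² + 5*K
A(v, S) = -4 - 11*S
-55 + 62*A(-11, F(-5)) = -55 + 62*(-4 - (-55)*(5 - 5)) = -55 + 62*(-4 - (-55)*0) = -55 + 62*(-4 - 11*0) = -55 + 62*(-4 + 0) = -55 + 62*(-4) = -55 - 248 = -303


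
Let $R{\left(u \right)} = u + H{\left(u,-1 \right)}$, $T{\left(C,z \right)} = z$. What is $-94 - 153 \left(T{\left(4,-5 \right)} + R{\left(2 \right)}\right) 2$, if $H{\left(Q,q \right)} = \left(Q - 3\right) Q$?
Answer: $1436$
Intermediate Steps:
$H{\left(Q,q \right)} = Q \left(-3 + Q\right)$ ($H{\left(Q,q \right)} = \left(-3 + Q\right) Q = Q \left(-3 + Q\right)$)
$R{\left(u \right)} = u + u \left(-3 + u\right)$
$-94 - 153 \left(T{\left(4,-5 \right)} + R{\left(2 \right)}\right) 2 = -94 - 153 \left(-5 + 2 \left(-2 + 2\right)\right) 2 = -94 - 153 \left(-5 + 2 \cdot 0\right) 2 = -94 - 153 \left(-5 + 0\right) 2 = -94 - 153 \left(\left(-5\right) 2\right) = -94 - -1530 = -94 + 1530 = 1436$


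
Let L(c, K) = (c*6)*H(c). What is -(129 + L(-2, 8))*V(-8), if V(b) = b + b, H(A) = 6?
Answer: 912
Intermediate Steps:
V(b) = 2*b
L(c, K) = 36*c (L(c, K) = (c*6)*6 = (6*c)*6 = 36*c)
-(129 + L(-2, 8))*V(-8) = -(129 + 36*(-2))*2*(-8) = -(129 - 72)*(-16) = -57*(-16) = -1*(-912) = 912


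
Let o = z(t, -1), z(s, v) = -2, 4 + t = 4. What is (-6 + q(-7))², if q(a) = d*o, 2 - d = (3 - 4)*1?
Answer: 144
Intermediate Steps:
t = 0 (t = -4 + 4 = 0)
d = 3 (d = 2 - (3 - 4) = 2 - (-1) = 2 - 1*(-1) = 2 + 1 = 3)
o = -2
q(a) = -6 (q(a) = 3*(-2) = -6)
(-6 + q(-7))² = (-6 - 6)² = (-12)² = 144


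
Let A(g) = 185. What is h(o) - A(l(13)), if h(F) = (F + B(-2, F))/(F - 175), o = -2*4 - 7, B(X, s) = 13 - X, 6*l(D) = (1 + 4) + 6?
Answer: -185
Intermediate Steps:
l(D) = 11/6 (l(D) = ((1 + 4) + 6)/6 = (5 + 6)/6 = (⅙)*11 = 11/6)
o = -15 (o = -8 - 7 = -15)
h(F) = (15 + F)/(-175 + F) (h(F) = (F + (13 - 1*(-2)))/(F - 175) = (F + (13 + 2))/(-175 + F) = (F + 15)/(-175 + F) = (15 + F)/(-175 + F))
h(o) - A(l(13)) = (15 - 15)/(-175 - 15) - 1*185 = 0/(-190) - 185 = -1/190*0 - 185 = 0 - 185 = -185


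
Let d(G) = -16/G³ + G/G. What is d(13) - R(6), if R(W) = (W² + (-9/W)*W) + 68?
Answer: -206534/2197 ≈ -94.007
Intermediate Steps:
d(G) = 1 - 16/G³ (d(G) = -16/G³ + 1 = 1 - 16/G³)
R(W) = 59 + W² (R(W) = (W² - 9) + 68 = (-9 + W²) + 68 = 59 + W²)
d(13) - R(6) = (1 - 16/13³) - (59 + 6²) = (1 - 16*1/2197) - (59 + 36) = (1 - 16/2197) - 1*95 = 2181/2197 - 95 = -206534/2197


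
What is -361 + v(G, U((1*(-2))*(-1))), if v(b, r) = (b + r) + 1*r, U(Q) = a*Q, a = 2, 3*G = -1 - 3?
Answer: -1063/3 ≈ -354.33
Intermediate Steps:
G = -4/3 (G = (-1 - 3)/3 = (⅓)*(-4) = -4/3 ≈ -1.3333)
U(Q) = 2*Q
v(b, r) = b + 2*r (v(b, r) = (b + r) + r = b + 2*r)
-361 + v(G, U((1*(-2))*(-1))) = -361 + (-4/3 + 2*(2*((1*(-2))*(-1)))) = -361 + (-4/3 + 2*(2*(-2*(-1)))) = -361 + (-4/3 + 2*(2*2)) = -361 + (-4/3 + 2*4) = -361 + (-4/3 + 8) = -361 + 20/3 = -1063/3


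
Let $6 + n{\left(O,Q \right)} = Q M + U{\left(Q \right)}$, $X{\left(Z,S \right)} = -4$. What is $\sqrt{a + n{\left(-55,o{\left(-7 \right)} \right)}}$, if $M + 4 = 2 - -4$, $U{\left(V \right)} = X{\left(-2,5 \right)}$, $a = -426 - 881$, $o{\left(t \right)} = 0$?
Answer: $i \sqrt{1317} \approx 36.29 i$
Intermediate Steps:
$a = -1307$
$U{\left(V \right)} = -4$
$M = 2$ ($M = -4 + \left(2 - -4\right) = -4 + \left(2 + 4\right) = -4 + 6 = 2$)
$n{\left(O,Q \right)} = -10 + 2 Q$ ($n{\left(O,Q \right)} = -6 + \left(Q 2 - 4\right) = -6 + \left(2 Q - 4\right) = -6 + \left(-4 + 2 Q\right) = -10 + 2 Q$)
$\sqrt{a + n{\left(-55,o{\left(-7 \right)} \right)}} = \sqrt{-1307 + \left(-10 + 2 \cdot 0\right)} = \sqrt{-1307 + \left(-10 + 0\right)} = \sqrt{-1307 - 10} = \sqrt{-1317} = i \sqrt{1317}$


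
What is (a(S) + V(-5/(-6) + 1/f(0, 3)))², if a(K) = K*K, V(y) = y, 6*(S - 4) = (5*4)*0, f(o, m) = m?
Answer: 10609/36 ≈ 294.69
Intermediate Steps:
S = 4 (S = 4 + ((5*4)*0)/6 = 4 + (20*0)/6 = 4 + (⅙)*0 = 4 + 0 = 4)
a(K) = K²
(a(S) + V(-5/(-6) + 1/f(0, 3)))² = (4² + (-5/(-6) + 1/3))² = (16 + (-5*(-⅙) + 1*(⅓)))² = (16 + (⅚ + ⅓))² = (16 + 7/6)² = (103/6)² = 10609/36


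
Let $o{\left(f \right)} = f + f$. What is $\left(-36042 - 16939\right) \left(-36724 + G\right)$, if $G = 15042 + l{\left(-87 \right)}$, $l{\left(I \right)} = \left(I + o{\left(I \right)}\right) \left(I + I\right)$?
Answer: $-1257345092$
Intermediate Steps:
$o{\left(f \right)} = 2 f$
$l{\left(I \right)} = 6 I^{2}$ ($l{\left(I \right)} = \left(I + 2 I\right) \left(I + I\right) = 3 I 2 I = 6 I^{2}$)
$G = 60456$ ($G = 15042 + 6 \left(-87\right)^{2} = 15042 + 6 \cdot 7569 = 15042 + 45414 = 60456$)
$\left(-36042 - 16939\right) \left(-36724 + G\right) = \left(-36042 - 16939\right) \left(-36724 + 60456\right) = \left(-52981\right) 23732 = -1257345092$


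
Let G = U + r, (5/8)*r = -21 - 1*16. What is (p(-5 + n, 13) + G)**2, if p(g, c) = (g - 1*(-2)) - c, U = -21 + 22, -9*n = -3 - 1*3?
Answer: 1216609/225 ≈ 5407.1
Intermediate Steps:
n = 2/3 (n = -(-3 - 1*3)/9 = -(-3 - 3)/9 = -1/9*(-6) = 2/3 ≈ 0.66667)
r = -296/5 (r = 8*(-21 - 1*16)/5 = 8*(-21 - 16)/5 = (8/5)*(-37) = -296/5 ≈ -59.200)
U = 1
G = -291/5 (G = 1 - 296/5 = -291/5 ≈ -58.200)
p(g, c) = 2 + g - c (p(g, c) = (g + 2) - c = (2 + g) - c = 2 + g - c)
(p(-5 + n, 13) + G)**2 = ((2 + (-5 + 2/3) - 1*13) - 291/5)**2 = ((2 - 13/3 - 13) - 291/5)**2 = (-46/3 - 291/5)**2 = (-1103/15)**2 = 1216609/225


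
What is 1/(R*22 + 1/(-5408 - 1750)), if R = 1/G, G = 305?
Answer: 2183190/157171 ≈ 13.891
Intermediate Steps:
R = 1/305 ≈ 0.0032787
1/(R*22 + 1/(-5408 - 1750)) = 1/((1/305)*22 + 1/(-5408 - 1750)) = 1/(22/305 + 1/(-7158)) = 1/(22/305 - 1/7158) = 1/(157171/2183190) = 2183190/157171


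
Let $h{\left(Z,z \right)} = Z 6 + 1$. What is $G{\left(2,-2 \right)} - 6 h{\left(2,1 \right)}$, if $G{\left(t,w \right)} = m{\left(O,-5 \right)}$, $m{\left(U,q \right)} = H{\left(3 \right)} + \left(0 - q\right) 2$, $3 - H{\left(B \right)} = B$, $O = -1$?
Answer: $-68$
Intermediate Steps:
$H{\left(B \right)} = 3 - B$
$h{\left(Z,z \right)} = 1 + 6 Z$ ($h{\left(Z,z \right)} = 6 Z + 1 = 1 + 6 Z$)
$m{\left(U,q \right)} = - 2 q$ ($m{\left(U,q \right)} = \left(3 - 3\right) + \left(0 - q\right) 2 = \left(3 - 3\right) + - q 2 = 0 - 2 q = - 2 q$)
$G{\left(t,w \right)} = 10$ ($G{\left(t,w \right)} = \left(-2\right) \left(-5\right) = 10$)
$G{\left(2,-2 \right)} - 6 h{\left(2,1 \right)} = 10 - 6 \left(1 + 6 \cdot 2\right) = 10 - 6 \left(1 + 12\right) = 10 - 78 = -68$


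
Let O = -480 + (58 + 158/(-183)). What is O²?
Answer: 5988283456/33489 ≈ 1.7881e+5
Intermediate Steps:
O = -77384/183 (O = -480 + (58 + 158*(-1/183)) = -480 + (58 - 158/183) = -480 + 10456/183 = -77384/183 ≈ -422.86)
O² = (-77384/183)² = 5988283456/33489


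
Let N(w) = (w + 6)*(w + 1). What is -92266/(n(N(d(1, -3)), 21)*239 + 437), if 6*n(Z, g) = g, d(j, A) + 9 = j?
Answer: -184532/2547 ≈ -72.451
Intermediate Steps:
d(j, A) = -9 + j
N(w) = (1 + w)*(6 + w) (N(w) = (6 + w)*(1 + w) = (1 + w)*(6 + w))
n(Z, g) = g/6
-92266/(n(N(d(1, -3)), 21)*239 + 437) = -92266/(((⅙)*21)*239 + 437) = -92266/((7/2)*239 + 437) = -92266/(1673/2 + 437) = -92266/2547/2 = -92266*2/2547 = -184532/2547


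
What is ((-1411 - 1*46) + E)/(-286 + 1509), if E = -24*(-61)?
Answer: 7/1223 ≈ 0.0057236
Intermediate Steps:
E = 1464
((-1411 - 1*46) + E)/(-286 + 1509) = ((-1411 - 1*46) + 1464)/(-286 + 1509) = ((-1411 - 46) + 1464)/1223 = (-1457 + 1464)*(1/1223) = 7*(1/1223) = 7/1223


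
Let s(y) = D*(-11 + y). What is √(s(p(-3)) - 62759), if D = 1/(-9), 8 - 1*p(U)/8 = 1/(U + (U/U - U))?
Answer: 2*I*√15691 ≈ 250.53*I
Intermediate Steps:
p(U) = 56 (p(U) = 64 - 8/(U + (U/U - U)) = 64 - 8/(U + (1 - U)) = 64 - 8/1 = 64 - 8*1 = 64 - 8 = 56)
D = -⅑ ≈ -0.11111
s(y) = 11/9 - y/9 (s(y) = -(-11 + y)/9 = 11/9 - y/9)
√(s(p(-3)) - 62759) = √((11/9 - ⅑*56) - 62759) = √((11/9 - 56/9) - 62759) = √(-5 - 62759) = √(-62764) = 2*I*√15691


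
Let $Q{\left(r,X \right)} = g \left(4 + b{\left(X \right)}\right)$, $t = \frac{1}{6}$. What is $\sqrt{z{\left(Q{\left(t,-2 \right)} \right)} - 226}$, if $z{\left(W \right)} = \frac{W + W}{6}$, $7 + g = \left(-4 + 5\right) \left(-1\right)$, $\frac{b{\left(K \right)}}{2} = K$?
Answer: $i \sqrt{226} \approx 15.033 i$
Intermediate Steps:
$b{\left(K \right)} = 2 K$
$t = \frac{1}{6} \approx 0.16667$
$g = -8$ ($g = -7 + \left(-4 + 5\right) \left(-1\right) = -7 + 1 \left(-1\right) = -7 - 1 = -8$)
$Q{\left(r,X \right)} = -32 - 16 X$ ($Q{\left(r,X \right)} = - 8 \left(4 + 2 X\right) = -32 - 16 X$)
$z{\left(W \right)} = \frac{W}{3}$ ($z{\left(W \right)} = 2 W \frac{1}{6} = \frac{W}{3}$)
$\sqrt{z{\left(Q{\left(t,-2 \right)} \right)} - 226} = \sqrt{\frac{-32 - -32}{3} - 226} = \sqrt{\frac{-32 + 32}{3} - 226} = \sqrt{\frac{1}{3} \cdot 0 - 226} = \sqrt{0 - 226} = \sqrt{-226} = i \sqrt{226}$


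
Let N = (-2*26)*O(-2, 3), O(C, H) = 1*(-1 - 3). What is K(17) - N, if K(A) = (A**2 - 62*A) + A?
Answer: -956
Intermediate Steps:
O(C, H) = -4 (O(C, H) = 1*(-4) = -4)
K(A) = A**2 - 61*A
N = 208 (N = -2*26*(-4) = -52*(-4) = 208)
K(17) - N = 17*(-61 + 17) - 1*208 = 17*(-44) - 208 = -748 - 208 = -956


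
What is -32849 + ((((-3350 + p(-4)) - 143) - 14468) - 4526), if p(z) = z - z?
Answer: -55336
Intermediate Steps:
p(z) = 0
-32849 + ((((-3350 + p(-4)) - 143) - 14468) - 4526) = -32849 + ((((-3350 + 0) - 143) - 14468) - 4526) = -32849 + (((-3350 - 143) - 14468) - 4526) = -32849 + ((-3493 - 14468) - 4526) = -32849 + (-17961 - 4526) = -32849 - 22487 = -55336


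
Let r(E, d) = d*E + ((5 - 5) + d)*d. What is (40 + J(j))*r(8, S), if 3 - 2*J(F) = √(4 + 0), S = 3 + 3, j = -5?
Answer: 3402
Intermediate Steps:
S = 6
r(E, d) = d² + E*d (r(E, d) = E*d + (0 + d)*d = E*d + d*d = E*d + d² = d² + E*d)
J(F) = ½ (J(F) = 3/2 - √(4 + 0)/2 = 3/2 - √4/2 = 3/2 - ½*2 = 3/2 - 1 = ½)
(40 + J(j))*r(8, S) = (40 + ½)*(6*(8 + 6)) = 81*(6*14)/2 = (81/2)*84 = 3402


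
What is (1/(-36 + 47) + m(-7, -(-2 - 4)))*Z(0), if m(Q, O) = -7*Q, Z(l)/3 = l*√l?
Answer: 0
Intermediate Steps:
Z(l) = 3*l^(3/2) (Z(l) = 3*(l*√l) = 3*l^(3/2))
(1/(-36 + 47) + m(-7, -(-2 - 4)))*Z(0) = (1/(-36 + 47) - 7*(-7))*(3*0^(3/2)) = (1/11 + 49)*(3*0) = (1/11 + 49)*0 = (540/11)*0 = 0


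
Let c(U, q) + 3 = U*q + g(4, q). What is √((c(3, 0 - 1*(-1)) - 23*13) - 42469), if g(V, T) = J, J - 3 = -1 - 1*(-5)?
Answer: I*√42761 ≈ 206.79*I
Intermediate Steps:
J = 7 (J = 3 + (-1 - 1*(-5)) = 3 + (-1 + 5) = 3 + 4 = 7)
g(V, T) = 7
c(U, q) = 4 + U*q (c(U, q) = -3 + (U*q + 7) = -3 + (7 + U*q) = 4 + U*q)
√((c(3, 0 - 1*(-1)) - 23*13) - 42469) = √(((4 + 3*(0 - 1*(-1))) - 23*13) - 42469) = √(((4 + 3*(0 + 1)) - 299) - 42469) = √(((4 + 3*1) - 299) - 42469) = √(((4 + 3) - 299) - 42469) = √((7 - 299) - 42469) = √(-292 - 42469) = √(-42761) = I*√42761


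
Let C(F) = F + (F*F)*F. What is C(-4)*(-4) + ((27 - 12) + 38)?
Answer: 325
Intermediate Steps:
C(F) = F + F³ (C(F) = F + F²*F = F + F³)
C(-4)*(-4) + ((27 - 12) + 38) = (-4 + (-4)³)*(-4) + ((27 - 12) + 38) = (-4 - 64)*(-4) + (15 + 38) = -68*(-4) + 53 = 272 + 53 = 325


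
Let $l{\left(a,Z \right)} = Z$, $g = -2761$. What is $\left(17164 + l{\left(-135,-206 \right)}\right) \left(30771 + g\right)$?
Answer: $474993580$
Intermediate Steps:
$\left(17164 + l{\left(-135,-206 \right)}\right) \left(30771 + g\right) = \left(17164 - 206\right) \left(30771 - 2761\right) = 16958 \cdot 28010 = 474993580$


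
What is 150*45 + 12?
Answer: 6762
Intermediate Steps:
150*45 + 12 = 6750 + 12 = 6762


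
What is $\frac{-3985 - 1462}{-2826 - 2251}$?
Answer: $\frac{5447}{5077} \approx 1.0729$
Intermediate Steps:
$\frac{-3985 - 1462}{-2826 - 2251} = - \frac{5447}{-5077} = \left(-5447\right) \left(- \frac{1}{5077}\right) = \frac{5447}{5077}$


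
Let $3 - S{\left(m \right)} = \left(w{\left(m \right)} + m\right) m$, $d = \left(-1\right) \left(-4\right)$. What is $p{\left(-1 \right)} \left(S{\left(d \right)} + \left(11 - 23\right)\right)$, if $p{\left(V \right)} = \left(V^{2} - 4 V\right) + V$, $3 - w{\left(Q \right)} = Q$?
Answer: $-84$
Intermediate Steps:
$w{\left(Q \right)} = 3 - Q$
$p{\left(V \right)} = V^{2} - 3 V$
$d = 4$
$S{\left(m \right)} = 3 - 3 m$ ($S{\left(m \right)} = 3 - \left(\left(3 - m\right) + m\right) m = 3 - 3 m$)
$p{\left(-1 \right)} \left(S{\left(d \right)} + \left(11 - 23\right)\right) = - (-3 - 1) \left(\left(3 - 12\right) + \left(11 - 23\right)\right) = \left(-1\right) \left(-4\right) \left(\left(3 - 12\right) + \left(11 - 23\right)\right) = 4 \left(-9 - 12\right) = 4 \left(-21\right) = -84$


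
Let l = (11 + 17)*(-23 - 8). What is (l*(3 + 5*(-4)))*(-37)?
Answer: -545972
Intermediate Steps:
l = -868 (l = 28*(-31) = -868)
(l*(3 + 5*(-4)))*(-37) = -868*(3 + 5*(-4))*(-37) = -868*(3 - 20)*(-37) = -868*(-17)*(-37) = 14756*(-37) = -545972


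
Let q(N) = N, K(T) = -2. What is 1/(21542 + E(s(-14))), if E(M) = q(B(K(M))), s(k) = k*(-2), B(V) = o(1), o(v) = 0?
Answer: 1/21542 ≈ 4.6421e-5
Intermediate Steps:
B(V) = 0
s(k) = -2*k
E(M) = 0
1/(21542 + E(s(-14))) = 1/(21542 + 0) = 1/21542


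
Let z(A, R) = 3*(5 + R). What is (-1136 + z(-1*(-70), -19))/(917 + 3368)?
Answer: -1178/4285 ≈ -0.27491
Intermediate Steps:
z(A, R) = 15 + 3*R
(-1136 + z(-1*(-70), -19))/(917 + 3368) = (-1136 + (15 + 3*(-19)))/(917 + 3368) = (-1136 + (15 - 57))/4285 = (-1136 - 42)*(1/4285) = -1178*1/4285 = -1178/4285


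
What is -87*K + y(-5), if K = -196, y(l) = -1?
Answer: 17051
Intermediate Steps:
-87*K + y(-5) = -87*(-196) - 1 = 17052 - 1 = 17051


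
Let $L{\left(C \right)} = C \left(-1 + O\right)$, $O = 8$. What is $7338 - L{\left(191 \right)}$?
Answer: $6001$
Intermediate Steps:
$L{\left(C \right)} = 7 C$ ($L{\left(C \right)} = C \left(-1 + 8\right) = C 7 = 7 C$)
$7338 - L{\left(191 \right)} = 7338 - 7 \cdot 191 = 7338 - 1337 = 6001$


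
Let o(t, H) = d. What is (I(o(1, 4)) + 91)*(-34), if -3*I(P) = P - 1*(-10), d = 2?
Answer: -2958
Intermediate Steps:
o(t, H) = 2
I(P) = -10/3 - P/3 (I(P) = -(P - 1*(-10))/3 = -(P + 10)/3 = -(10 + P)/3 = -10/3 - P/3)
(I(o(1, 4)) + 91)*(-34) = ((-10/3 - ⅓*2) + 91)*(-34) = ((-10/3 - ⅔) + 91)*(-34) = (-4 + 91)*(-34) = 87*(-34) = -2958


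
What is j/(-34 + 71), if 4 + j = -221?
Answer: -225/37 ≈ -6.0811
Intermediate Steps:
j = -225 (j = -4 - 221 = -225)
j/(-34 + 71) = -225/(-34 + 71) = -225/37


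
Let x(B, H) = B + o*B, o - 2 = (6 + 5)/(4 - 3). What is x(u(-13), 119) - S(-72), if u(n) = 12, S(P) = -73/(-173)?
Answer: 28991/173 ≈ 167.58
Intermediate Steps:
S(P) = 73/173 (S(P) = -73*(-1/173) = 73/173)
o = 13 (o = 2 + (6 + 5)/(4 - 3) = 2 + 11/1 = 2 + 11*1 = 2 + 11 = 13)
x(B, H) = 14*B (x(B, H) = B + 13*B = 14*B)
x(u(-13), 119) - S(-72) = 14*12 - 1*73/173 = 168 - 73/173 = 28991/173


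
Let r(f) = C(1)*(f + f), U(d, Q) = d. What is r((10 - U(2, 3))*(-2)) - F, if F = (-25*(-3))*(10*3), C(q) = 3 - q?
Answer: -2314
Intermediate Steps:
r(f) = 4*f (r(f) = (3 - 1*1)*(f + f) = (3 - 1)*(2*f) = 2*(2*f) = 4*f)
F = 2250 (F = 75*30 = 2250)
r((10 - U(2, 3))*(-2)) - F = 4*((10 - 1*2)*(-2)) - 1*2250 = 4*((10 - 2)*(-2)) - 2250 = 4*(8*(-2)) - 2250 = 4*(-16) - 2250 = -64 - 2250 = -2314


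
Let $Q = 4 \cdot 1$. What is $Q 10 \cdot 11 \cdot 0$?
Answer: $0$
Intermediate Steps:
$Q = 4$
$Q 10 \cdot 11 \cdot 0 = 4 \cdot 10 \cdot 11 \cdot 0 = 40 \cdot 0 = 0$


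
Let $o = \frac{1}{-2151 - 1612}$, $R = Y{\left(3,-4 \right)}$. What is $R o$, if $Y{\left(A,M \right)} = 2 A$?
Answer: $- \frac{6}{3763} \approx -0.0015945$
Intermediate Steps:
$R = 6$ ($R = 2 \cdot 3 = 6$)
$o = - \frac{1}{3763}$ ($o = \frac{1}{-3763} = - \frac{1}{3763} \approx -0.00026575$)
$R o = 6 \left(- \frac{1}{3763}\right) = - \frac{6}{3763}$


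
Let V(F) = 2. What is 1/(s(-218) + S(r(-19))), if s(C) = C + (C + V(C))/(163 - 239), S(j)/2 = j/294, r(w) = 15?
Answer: -931/200217 ≈ -0.0046500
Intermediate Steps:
S(j) = j/147 (S(j) = 2*(j/294) = j/147)
s(C) = -1/38 + 75*C/76 (s(C) = C + (C + 2)/(163 - 239) = C + (2 + C)/(-76) = C + (2 + C)*(-1/76) = C + (-1/38 - C/76) = -1/38 + 75*C/76)
1/(s(-218) + S(r(-19))) = 1/((-1/38 + (75/76)*(-218)) + (1/147)*15) = 1/((-1/38 - 8175/38) + 5/49) = 1/(-4088/19 + 5/49) = 1/(-200217/931) = -931/200217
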